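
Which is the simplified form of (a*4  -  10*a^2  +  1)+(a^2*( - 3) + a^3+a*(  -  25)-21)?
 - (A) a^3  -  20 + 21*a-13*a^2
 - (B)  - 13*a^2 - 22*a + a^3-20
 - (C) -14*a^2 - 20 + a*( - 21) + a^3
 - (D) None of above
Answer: D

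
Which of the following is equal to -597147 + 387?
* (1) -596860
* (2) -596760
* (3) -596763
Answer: 2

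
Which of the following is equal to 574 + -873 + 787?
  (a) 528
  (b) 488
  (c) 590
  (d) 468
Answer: b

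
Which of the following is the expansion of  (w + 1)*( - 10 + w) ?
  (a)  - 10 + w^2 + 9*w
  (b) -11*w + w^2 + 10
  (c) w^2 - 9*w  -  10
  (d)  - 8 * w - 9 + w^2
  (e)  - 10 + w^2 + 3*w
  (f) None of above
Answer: c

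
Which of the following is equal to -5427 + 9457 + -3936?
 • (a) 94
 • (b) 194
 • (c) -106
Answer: a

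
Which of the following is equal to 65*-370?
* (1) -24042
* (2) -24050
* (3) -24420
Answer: 2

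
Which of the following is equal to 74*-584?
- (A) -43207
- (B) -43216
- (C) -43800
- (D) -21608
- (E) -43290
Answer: B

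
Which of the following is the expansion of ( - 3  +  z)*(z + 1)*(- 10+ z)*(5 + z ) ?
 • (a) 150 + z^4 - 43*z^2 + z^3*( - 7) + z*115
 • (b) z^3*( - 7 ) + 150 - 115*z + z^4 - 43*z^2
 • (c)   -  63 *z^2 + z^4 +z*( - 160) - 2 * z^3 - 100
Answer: a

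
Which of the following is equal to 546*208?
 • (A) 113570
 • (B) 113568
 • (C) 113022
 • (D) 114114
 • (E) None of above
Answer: B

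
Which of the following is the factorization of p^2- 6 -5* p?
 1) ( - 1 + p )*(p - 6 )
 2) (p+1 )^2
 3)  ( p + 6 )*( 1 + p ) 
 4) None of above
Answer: 4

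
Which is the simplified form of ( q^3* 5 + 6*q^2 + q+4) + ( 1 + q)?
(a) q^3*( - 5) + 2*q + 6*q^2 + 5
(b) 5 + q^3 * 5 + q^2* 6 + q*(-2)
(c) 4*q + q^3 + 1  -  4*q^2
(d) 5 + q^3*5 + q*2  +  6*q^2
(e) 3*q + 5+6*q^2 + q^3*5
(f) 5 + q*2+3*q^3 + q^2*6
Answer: d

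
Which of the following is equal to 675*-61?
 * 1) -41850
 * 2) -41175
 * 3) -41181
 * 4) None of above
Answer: 2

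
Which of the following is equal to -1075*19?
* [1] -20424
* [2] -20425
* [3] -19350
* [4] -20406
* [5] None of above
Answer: 2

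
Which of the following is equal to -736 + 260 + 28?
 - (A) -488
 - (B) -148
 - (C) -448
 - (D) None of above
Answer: C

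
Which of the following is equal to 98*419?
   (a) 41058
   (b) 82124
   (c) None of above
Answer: c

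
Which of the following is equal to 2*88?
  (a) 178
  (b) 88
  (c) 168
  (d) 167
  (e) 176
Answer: e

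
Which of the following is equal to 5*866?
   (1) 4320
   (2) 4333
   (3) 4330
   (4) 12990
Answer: 3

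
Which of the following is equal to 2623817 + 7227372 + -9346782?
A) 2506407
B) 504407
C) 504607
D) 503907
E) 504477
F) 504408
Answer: B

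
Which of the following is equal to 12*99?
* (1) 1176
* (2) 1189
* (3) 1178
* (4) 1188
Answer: 4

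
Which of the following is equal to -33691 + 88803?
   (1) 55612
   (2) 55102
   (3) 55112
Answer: 3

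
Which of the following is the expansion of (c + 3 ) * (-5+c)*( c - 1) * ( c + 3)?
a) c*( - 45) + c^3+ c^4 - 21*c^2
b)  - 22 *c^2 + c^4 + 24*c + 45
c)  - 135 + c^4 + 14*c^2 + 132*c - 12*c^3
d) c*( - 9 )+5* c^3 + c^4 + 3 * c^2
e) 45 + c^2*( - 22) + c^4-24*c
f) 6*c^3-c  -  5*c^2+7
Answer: e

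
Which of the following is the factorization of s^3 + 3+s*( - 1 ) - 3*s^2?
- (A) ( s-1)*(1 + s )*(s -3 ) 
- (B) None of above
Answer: A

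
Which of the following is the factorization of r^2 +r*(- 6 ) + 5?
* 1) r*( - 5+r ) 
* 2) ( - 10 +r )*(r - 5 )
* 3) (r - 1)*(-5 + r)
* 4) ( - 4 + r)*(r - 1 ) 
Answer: 3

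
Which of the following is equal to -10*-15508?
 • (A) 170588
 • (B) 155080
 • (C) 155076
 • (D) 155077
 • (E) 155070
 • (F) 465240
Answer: B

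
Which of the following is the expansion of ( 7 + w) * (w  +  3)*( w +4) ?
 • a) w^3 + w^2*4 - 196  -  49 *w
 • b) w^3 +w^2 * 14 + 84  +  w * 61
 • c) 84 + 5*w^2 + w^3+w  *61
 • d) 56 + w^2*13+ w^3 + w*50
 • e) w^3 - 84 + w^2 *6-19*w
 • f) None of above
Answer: b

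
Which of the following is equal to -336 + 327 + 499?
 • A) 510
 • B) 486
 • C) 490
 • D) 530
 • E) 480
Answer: C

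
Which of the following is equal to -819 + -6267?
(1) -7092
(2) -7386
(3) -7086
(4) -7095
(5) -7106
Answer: 3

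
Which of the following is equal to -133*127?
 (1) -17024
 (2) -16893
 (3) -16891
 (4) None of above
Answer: 3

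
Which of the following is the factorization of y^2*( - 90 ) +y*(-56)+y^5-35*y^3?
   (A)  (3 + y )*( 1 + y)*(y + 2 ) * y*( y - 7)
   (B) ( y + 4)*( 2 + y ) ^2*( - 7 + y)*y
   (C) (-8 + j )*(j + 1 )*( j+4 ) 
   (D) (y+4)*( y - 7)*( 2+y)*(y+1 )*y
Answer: D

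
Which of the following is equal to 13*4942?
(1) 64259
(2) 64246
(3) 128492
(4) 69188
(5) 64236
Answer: 2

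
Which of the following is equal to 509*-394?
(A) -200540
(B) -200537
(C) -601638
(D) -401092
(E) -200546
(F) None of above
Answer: E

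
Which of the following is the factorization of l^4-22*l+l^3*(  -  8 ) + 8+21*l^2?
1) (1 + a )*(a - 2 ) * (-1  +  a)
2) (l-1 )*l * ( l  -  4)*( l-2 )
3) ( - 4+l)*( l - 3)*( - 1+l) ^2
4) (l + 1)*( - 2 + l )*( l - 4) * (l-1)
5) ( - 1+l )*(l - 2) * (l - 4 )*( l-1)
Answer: 5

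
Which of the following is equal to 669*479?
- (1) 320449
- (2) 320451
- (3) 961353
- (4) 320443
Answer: 2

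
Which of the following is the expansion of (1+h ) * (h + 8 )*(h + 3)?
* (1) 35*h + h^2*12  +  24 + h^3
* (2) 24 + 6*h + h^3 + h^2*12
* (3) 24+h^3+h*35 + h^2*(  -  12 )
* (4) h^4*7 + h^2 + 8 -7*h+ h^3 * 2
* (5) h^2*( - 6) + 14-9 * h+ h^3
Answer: 1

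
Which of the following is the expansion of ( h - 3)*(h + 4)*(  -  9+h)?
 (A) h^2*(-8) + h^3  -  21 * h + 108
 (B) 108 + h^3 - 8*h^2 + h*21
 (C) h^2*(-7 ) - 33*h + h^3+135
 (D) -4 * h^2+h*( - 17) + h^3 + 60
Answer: A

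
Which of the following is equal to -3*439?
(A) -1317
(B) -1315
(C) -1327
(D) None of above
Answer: A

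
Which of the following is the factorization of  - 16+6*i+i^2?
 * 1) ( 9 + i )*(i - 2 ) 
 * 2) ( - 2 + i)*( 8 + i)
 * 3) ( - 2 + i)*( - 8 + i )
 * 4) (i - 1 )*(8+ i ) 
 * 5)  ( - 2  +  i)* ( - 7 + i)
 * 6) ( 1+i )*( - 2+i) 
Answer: 2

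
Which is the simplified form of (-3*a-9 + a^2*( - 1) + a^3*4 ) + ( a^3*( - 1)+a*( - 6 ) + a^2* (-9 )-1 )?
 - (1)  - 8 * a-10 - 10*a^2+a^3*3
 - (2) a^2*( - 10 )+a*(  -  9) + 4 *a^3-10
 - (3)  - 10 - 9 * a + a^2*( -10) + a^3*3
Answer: 3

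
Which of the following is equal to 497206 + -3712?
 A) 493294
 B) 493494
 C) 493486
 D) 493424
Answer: B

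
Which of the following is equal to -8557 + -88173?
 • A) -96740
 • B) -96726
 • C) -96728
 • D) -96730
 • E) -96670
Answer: D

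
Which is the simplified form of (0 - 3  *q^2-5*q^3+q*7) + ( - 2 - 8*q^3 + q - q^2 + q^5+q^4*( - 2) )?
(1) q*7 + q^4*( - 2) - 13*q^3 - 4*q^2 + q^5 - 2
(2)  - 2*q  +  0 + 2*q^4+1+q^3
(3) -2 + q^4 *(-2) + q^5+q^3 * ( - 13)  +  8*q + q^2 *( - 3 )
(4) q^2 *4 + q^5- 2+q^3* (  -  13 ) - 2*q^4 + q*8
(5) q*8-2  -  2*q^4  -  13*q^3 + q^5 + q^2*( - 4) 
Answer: 5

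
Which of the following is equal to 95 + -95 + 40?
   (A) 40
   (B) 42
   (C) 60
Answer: A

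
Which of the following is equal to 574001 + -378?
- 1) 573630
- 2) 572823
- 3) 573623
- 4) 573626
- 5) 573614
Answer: 3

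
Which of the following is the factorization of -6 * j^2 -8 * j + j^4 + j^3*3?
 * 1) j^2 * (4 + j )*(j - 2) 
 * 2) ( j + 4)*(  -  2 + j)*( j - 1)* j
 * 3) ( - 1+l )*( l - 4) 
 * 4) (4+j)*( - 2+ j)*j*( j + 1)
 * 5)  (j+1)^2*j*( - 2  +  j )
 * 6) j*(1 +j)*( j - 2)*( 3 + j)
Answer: 4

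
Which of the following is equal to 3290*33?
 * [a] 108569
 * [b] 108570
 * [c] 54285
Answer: b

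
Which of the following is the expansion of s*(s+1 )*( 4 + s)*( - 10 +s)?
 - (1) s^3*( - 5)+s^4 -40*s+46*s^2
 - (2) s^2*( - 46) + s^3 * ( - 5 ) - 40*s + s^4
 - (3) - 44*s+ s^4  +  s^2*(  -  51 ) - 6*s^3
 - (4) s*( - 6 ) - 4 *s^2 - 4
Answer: 2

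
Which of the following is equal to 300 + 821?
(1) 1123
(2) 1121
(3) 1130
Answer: 2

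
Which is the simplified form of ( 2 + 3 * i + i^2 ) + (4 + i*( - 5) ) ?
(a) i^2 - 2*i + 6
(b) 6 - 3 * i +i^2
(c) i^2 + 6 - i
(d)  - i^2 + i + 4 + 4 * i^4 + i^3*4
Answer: a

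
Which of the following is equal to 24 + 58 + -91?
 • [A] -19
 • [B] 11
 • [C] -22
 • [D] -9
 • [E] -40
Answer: D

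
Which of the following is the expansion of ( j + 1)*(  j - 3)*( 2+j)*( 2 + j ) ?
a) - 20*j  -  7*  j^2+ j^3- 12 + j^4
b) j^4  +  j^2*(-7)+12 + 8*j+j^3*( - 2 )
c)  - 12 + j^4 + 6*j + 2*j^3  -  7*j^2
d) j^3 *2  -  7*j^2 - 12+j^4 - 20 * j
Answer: d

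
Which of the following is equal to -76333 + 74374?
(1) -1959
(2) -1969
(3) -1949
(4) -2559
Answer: 1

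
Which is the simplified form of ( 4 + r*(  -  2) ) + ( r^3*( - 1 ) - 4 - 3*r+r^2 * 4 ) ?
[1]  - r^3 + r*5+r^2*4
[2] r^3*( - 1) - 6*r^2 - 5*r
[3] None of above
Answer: 3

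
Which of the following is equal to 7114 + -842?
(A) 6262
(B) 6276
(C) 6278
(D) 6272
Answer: D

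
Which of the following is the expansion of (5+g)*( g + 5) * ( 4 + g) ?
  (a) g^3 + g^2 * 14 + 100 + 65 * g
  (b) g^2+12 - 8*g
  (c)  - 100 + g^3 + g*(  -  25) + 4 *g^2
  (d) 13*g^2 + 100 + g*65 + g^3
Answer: a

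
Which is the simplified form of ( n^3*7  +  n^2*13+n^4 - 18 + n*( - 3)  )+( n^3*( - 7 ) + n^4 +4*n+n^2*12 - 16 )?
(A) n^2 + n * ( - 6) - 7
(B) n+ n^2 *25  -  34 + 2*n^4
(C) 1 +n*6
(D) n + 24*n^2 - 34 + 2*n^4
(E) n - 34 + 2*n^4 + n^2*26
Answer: B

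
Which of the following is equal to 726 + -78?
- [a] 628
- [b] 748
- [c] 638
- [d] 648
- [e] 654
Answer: d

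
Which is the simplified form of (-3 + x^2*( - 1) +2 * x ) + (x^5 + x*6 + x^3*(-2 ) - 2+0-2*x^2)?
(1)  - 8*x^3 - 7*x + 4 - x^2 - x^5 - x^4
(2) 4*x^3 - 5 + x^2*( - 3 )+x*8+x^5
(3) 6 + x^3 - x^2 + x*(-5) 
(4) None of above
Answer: 4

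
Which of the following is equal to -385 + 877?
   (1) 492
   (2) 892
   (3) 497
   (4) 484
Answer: 1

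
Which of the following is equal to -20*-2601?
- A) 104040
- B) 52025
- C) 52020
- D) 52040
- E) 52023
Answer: C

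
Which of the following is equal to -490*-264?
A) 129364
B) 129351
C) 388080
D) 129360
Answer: D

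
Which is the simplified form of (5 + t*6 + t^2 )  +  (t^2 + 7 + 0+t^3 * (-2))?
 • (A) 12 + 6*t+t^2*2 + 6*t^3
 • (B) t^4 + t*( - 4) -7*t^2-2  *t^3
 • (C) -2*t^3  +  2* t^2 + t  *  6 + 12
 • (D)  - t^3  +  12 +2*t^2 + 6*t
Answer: C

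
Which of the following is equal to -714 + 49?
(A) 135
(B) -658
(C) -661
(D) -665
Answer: D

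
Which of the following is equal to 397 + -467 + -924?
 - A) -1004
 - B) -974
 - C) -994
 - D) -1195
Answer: C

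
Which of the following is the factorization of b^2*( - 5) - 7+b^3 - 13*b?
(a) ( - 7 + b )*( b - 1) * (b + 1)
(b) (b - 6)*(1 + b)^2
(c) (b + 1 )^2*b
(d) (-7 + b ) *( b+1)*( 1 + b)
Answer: d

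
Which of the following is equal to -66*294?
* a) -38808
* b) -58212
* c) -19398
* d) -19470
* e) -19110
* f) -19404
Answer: f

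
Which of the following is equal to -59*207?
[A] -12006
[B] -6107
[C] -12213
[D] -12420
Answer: C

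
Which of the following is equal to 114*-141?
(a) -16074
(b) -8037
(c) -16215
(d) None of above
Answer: a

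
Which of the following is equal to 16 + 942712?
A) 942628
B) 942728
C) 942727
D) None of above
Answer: B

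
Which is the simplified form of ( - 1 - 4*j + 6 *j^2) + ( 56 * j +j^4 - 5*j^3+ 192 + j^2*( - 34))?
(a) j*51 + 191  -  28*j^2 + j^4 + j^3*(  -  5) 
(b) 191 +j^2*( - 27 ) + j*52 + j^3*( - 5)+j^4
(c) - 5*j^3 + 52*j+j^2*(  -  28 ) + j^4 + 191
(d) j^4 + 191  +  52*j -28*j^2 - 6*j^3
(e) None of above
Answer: c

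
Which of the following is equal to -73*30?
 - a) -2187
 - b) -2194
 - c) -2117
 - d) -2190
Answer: d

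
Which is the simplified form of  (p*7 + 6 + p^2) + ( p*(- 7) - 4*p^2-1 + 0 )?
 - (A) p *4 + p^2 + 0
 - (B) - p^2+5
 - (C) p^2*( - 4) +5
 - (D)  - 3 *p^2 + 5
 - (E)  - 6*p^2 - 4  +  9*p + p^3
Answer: D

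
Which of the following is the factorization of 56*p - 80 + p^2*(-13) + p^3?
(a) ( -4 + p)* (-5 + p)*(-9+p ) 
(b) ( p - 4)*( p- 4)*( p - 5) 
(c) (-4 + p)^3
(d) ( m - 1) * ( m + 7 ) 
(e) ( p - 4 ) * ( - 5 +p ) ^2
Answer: b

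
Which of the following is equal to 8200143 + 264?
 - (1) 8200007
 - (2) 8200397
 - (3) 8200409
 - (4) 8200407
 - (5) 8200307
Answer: 4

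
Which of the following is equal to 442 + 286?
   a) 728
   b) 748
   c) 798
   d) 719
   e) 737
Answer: a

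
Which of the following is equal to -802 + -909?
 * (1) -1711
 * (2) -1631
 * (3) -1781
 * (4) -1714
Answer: 1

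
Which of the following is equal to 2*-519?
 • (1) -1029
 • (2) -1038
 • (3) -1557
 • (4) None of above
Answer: 2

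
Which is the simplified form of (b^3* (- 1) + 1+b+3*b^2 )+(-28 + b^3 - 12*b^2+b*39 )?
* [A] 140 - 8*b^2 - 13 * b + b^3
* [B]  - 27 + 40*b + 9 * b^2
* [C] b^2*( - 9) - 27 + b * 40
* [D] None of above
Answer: C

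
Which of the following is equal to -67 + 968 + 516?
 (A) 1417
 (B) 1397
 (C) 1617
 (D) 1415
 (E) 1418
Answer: A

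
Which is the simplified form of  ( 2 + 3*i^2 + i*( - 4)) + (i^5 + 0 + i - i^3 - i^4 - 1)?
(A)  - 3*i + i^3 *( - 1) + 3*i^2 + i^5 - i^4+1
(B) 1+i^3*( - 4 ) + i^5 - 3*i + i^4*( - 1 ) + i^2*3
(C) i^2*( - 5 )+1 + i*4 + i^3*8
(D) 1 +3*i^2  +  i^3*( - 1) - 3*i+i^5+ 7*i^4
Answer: A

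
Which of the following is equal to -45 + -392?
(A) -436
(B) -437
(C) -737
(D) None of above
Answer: B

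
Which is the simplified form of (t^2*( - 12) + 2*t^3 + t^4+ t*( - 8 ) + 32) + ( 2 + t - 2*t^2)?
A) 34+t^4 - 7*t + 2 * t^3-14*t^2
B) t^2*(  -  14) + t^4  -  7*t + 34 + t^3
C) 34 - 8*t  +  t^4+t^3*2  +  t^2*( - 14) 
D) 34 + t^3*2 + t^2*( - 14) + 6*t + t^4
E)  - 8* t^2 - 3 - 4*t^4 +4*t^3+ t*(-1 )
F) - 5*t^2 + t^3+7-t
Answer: A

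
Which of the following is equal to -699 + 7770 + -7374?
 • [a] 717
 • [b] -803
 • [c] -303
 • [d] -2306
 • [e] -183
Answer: c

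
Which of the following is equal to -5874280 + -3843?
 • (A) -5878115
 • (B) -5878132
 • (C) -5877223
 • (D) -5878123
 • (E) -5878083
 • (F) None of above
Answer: D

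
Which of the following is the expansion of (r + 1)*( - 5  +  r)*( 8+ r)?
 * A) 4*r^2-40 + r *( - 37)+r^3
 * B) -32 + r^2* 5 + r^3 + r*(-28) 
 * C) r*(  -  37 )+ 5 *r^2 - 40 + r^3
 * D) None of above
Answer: A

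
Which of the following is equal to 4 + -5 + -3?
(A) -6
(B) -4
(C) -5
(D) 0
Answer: B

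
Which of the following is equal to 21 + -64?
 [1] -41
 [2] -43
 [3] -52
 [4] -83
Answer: 2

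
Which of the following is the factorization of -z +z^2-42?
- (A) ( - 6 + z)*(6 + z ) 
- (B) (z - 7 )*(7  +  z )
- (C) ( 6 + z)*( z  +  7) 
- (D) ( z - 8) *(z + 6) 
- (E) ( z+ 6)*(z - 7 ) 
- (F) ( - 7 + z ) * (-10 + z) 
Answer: E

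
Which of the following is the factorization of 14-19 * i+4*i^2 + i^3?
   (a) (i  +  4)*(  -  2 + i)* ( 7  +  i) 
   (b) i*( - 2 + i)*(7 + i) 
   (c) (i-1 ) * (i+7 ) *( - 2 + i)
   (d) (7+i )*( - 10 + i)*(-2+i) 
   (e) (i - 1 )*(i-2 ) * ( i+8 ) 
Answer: c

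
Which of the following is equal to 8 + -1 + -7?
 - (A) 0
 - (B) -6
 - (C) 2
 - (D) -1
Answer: A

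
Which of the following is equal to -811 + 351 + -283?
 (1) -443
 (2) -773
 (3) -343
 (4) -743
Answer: 4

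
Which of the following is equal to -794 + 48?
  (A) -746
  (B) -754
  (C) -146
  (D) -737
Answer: A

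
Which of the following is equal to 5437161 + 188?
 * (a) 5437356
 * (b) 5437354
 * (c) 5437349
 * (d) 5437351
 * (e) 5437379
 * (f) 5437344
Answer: c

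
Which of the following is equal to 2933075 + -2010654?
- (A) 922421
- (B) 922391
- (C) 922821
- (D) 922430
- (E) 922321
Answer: A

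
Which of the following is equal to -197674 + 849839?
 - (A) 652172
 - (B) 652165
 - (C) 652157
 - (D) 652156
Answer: B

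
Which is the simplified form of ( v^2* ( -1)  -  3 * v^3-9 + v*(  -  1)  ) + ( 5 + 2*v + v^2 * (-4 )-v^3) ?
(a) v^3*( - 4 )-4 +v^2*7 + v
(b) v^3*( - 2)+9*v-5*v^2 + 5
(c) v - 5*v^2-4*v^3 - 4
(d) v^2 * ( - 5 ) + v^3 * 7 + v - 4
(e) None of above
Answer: c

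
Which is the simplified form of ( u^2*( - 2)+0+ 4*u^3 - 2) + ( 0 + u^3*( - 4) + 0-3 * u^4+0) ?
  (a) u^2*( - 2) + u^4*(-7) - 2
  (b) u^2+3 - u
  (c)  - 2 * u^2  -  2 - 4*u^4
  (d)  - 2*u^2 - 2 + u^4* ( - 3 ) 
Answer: d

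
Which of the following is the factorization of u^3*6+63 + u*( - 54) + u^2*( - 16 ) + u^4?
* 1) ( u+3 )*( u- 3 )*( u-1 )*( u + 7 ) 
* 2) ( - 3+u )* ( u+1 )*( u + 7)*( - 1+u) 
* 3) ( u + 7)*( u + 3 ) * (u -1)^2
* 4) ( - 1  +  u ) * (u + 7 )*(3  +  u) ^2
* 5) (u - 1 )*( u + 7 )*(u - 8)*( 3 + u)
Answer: 1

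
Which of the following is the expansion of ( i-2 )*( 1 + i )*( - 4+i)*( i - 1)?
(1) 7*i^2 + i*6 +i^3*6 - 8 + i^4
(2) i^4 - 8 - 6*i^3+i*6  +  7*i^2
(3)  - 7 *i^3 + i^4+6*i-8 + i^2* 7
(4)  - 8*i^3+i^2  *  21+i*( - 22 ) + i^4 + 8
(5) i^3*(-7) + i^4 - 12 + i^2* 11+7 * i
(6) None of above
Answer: 2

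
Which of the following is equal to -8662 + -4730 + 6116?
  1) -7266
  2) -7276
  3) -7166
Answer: 2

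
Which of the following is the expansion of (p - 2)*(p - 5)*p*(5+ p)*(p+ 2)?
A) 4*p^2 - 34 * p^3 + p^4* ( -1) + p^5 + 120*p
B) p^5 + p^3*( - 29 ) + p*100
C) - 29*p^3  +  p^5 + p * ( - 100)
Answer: B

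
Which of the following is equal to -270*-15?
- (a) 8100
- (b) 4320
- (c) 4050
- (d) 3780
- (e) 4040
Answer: c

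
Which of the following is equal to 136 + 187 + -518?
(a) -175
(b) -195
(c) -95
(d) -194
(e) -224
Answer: b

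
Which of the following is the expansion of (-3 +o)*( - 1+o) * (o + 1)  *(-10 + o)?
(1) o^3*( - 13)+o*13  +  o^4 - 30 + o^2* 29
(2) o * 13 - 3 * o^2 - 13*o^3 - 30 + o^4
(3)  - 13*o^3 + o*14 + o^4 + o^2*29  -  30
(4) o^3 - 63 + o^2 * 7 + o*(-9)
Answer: 1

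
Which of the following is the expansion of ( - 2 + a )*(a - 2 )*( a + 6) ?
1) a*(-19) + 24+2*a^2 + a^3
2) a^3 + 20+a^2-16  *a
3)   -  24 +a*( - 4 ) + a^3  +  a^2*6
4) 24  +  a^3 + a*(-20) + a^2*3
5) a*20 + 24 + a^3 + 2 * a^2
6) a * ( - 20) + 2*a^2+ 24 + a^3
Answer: 6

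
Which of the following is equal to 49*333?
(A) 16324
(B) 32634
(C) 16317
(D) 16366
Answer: C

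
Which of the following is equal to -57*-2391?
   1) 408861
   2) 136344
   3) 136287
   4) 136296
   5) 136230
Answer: 3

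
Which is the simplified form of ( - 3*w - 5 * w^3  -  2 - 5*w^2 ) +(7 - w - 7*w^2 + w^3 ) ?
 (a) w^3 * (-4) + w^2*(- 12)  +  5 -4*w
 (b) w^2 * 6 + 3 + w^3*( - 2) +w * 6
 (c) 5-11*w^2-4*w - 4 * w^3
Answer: a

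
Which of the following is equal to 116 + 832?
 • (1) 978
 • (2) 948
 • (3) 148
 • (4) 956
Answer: 2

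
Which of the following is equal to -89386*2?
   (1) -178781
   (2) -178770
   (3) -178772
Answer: 3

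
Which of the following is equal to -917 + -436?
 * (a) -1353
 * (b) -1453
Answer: a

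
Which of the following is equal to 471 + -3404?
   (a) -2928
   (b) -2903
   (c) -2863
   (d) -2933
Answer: d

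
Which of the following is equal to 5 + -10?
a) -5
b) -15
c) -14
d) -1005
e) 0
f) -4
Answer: a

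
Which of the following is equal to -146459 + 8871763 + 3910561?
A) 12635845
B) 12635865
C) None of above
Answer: B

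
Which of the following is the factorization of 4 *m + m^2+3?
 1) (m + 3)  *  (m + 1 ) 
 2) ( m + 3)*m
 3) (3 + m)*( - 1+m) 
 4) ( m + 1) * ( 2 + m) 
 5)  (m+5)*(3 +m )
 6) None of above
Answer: 1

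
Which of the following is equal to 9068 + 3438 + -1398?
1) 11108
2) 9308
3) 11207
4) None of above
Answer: 1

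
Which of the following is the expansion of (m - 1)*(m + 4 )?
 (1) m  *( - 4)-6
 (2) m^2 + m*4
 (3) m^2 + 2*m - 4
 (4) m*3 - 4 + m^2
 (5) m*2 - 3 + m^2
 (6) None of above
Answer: 4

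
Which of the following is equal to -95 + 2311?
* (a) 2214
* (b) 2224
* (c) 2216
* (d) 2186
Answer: c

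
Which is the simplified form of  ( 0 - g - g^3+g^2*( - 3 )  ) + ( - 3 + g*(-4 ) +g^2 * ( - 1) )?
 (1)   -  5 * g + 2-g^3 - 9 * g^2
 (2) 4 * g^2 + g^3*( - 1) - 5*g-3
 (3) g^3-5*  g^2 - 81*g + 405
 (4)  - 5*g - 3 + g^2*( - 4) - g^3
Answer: 4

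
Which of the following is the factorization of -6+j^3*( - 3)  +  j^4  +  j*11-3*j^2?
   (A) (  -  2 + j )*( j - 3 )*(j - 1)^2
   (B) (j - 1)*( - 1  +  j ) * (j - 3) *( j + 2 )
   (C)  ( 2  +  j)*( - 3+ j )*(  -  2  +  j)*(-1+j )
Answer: B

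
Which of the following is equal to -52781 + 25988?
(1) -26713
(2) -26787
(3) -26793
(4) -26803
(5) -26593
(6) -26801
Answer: 3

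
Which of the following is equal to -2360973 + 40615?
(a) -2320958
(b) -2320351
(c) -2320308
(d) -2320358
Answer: d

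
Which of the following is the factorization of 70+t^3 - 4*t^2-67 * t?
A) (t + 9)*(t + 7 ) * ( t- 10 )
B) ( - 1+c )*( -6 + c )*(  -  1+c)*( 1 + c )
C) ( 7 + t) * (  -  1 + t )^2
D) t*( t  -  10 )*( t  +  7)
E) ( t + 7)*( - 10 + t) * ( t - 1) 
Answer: E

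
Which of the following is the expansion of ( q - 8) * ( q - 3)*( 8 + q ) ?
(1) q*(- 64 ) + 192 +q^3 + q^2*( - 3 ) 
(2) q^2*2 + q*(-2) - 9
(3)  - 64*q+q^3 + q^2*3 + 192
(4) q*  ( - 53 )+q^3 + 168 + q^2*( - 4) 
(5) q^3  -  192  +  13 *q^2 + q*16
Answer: 1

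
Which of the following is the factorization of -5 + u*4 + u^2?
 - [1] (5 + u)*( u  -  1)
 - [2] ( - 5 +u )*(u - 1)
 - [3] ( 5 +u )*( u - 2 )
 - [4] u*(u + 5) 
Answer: 1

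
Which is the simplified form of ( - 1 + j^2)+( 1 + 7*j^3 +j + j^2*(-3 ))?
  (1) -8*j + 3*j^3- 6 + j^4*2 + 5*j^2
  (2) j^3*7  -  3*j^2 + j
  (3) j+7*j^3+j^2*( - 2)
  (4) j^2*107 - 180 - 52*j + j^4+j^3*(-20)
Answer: 3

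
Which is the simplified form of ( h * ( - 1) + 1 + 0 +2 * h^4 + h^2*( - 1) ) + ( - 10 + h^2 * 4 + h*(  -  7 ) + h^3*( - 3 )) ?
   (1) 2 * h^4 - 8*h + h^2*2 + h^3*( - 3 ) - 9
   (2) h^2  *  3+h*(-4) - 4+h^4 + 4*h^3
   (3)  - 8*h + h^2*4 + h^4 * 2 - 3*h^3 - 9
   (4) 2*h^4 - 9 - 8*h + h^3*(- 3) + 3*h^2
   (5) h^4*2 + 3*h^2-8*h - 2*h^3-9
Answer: 4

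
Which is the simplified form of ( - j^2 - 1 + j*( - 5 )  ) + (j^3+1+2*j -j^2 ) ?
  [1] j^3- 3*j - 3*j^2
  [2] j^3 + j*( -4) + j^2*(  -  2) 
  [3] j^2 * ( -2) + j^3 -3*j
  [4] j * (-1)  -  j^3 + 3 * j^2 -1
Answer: 3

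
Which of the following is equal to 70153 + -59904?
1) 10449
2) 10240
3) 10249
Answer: 3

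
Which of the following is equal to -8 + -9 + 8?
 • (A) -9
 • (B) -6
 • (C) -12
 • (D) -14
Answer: A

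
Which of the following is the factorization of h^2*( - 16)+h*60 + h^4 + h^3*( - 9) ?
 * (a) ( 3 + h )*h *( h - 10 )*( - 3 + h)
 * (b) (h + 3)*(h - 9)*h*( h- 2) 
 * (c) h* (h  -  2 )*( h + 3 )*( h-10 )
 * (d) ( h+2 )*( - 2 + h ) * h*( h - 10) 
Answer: c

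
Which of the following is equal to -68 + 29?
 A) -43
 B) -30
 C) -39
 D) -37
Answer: C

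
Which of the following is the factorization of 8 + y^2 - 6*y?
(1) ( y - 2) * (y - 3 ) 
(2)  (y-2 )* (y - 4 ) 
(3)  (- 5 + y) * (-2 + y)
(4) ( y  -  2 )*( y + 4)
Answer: 2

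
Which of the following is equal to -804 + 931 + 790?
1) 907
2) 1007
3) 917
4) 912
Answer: 3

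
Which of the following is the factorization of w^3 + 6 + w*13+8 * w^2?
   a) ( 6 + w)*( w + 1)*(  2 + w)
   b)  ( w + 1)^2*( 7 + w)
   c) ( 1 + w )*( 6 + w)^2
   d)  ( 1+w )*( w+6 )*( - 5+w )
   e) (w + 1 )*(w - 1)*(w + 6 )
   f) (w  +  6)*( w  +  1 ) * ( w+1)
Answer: f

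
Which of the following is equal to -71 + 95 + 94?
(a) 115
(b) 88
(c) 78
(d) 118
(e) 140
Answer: d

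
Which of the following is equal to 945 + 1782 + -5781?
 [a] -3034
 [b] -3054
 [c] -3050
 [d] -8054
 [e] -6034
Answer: b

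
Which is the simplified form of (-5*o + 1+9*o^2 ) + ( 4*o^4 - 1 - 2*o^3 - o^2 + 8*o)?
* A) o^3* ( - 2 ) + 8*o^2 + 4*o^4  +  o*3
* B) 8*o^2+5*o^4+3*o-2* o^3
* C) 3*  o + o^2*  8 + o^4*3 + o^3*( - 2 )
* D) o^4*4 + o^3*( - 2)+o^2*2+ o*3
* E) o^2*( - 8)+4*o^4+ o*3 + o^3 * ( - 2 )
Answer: A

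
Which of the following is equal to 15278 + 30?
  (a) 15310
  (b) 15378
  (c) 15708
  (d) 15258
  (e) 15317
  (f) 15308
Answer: f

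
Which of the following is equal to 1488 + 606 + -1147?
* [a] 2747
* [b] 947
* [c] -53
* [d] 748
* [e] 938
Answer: b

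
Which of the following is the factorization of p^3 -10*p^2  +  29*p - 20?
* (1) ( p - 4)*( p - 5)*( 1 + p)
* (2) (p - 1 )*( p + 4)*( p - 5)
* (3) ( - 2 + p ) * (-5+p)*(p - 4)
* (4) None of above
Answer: 4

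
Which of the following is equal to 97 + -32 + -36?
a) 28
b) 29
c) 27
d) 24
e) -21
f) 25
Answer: b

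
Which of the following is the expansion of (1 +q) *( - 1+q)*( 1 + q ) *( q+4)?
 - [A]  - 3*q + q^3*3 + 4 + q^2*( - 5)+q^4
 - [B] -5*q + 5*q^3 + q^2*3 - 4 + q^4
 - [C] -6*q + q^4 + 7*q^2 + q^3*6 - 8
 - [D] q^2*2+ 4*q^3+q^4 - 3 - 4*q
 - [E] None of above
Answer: B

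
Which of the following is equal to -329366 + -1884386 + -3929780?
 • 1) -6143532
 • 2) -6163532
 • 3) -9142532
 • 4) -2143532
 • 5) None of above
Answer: 1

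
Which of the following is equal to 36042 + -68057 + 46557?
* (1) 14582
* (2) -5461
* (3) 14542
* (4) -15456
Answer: 3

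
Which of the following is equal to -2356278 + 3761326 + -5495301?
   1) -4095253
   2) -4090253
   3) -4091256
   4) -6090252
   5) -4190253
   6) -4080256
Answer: 2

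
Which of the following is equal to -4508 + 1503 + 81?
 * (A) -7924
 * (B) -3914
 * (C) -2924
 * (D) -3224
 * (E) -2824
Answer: C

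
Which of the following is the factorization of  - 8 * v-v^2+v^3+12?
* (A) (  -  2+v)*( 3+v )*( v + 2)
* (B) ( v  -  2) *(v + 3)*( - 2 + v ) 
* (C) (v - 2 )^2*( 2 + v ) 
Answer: B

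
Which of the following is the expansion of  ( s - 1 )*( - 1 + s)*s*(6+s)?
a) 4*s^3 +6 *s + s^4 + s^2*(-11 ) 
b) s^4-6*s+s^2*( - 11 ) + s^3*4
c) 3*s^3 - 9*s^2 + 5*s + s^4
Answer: a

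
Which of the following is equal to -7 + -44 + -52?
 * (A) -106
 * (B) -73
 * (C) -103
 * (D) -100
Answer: C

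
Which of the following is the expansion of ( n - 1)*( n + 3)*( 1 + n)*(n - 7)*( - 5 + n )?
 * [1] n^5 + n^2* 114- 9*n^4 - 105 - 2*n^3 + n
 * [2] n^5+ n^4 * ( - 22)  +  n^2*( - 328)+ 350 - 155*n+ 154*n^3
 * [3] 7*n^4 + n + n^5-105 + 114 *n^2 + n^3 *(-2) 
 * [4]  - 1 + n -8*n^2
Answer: 1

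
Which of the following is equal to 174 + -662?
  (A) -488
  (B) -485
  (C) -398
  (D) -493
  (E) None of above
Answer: A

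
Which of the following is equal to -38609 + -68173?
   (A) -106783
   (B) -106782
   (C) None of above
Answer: B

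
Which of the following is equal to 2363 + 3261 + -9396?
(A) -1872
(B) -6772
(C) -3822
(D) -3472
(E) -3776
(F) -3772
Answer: F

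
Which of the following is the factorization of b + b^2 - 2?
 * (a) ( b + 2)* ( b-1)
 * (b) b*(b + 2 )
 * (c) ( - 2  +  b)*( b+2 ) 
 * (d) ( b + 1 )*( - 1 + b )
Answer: a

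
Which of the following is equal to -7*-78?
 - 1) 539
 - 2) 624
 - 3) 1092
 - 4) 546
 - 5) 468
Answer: 4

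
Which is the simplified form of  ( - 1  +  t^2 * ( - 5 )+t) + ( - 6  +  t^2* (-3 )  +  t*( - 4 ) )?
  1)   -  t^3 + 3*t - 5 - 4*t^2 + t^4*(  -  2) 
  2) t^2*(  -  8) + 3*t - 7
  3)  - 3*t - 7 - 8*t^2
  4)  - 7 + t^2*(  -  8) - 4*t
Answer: 3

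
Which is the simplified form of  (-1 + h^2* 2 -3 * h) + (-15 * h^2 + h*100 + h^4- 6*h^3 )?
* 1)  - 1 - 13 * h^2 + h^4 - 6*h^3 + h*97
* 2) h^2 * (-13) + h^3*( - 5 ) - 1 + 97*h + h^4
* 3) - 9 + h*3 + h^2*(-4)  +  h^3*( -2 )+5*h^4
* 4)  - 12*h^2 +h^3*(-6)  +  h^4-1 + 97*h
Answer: 1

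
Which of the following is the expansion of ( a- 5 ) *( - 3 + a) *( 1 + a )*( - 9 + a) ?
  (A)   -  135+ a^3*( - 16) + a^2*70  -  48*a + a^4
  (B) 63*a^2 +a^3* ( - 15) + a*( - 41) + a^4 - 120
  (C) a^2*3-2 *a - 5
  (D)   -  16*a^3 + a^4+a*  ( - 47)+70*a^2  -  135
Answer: A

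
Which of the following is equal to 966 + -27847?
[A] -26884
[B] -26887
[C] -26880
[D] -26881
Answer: D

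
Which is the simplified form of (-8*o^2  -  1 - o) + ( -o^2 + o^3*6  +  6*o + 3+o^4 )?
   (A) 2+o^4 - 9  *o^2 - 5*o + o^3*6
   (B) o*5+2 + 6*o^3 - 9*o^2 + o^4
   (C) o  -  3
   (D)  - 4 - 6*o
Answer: B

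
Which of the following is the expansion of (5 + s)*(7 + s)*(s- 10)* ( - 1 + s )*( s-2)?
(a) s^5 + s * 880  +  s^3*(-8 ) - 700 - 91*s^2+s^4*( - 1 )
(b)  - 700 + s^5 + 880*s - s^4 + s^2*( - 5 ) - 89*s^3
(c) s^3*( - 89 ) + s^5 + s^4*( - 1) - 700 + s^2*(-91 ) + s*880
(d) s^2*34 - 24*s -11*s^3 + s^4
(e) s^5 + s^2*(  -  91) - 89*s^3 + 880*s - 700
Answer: c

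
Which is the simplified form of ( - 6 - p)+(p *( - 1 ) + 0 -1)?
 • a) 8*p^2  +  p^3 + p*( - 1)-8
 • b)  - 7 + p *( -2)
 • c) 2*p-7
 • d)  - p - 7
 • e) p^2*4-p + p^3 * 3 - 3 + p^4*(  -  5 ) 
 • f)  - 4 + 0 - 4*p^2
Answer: b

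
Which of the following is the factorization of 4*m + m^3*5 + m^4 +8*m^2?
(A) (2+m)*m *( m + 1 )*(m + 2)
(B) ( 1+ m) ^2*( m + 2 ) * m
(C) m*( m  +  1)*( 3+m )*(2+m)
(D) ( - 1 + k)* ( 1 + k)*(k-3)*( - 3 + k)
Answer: A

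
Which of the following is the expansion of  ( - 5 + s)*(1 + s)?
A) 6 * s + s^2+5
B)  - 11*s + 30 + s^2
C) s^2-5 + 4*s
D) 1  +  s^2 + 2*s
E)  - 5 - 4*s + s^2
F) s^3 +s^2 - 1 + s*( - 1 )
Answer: E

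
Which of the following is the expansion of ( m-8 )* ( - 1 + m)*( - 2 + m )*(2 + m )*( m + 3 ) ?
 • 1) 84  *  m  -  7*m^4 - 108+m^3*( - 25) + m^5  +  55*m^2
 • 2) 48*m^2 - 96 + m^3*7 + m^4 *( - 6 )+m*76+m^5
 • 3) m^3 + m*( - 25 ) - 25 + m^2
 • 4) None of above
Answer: 4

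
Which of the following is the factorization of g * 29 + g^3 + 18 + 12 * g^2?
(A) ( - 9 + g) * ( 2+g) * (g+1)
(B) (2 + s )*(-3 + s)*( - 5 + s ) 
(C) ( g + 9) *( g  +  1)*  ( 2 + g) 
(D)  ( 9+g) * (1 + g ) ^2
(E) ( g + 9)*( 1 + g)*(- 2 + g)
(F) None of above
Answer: C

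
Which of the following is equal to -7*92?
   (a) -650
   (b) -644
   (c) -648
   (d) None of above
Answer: b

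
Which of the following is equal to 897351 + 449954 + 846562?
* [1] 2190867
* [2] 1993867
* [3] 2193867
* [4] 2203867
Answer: 3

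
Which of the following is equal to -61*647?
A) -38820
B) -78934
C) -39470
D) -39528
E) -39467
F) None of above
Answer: E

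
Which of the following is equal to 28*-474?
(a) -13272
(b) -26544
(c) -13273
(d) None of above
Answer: a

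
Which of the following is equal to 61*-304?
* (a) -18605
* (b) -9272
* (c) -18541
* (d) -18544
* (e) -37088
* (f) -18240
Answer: d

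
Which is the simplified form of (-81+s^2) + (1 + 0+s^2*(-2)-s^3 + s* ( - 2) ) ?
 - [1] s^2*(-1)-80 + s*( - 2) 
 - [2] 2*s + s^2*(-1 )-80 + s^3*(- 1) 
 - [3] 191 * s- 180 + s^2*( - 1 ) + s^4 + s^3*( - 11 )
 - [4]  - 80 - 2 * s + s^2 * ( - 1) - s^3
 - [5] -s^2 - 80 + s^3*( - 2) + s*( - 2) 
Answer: 4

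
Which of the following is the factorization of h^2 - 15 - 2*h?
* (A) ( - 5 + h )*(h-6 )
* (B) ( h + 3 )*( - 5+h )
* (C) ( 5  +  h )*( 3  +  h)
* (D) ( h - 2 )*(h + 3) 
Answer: B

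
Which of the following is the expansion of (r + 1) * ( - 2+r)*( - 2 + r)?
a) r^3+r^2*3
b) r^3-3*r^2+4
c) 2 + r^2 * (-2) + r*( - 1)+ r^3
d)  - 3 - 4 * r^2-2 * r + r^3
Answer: b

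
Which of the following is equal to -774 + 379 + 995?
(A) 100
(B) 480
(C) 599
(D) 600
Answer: D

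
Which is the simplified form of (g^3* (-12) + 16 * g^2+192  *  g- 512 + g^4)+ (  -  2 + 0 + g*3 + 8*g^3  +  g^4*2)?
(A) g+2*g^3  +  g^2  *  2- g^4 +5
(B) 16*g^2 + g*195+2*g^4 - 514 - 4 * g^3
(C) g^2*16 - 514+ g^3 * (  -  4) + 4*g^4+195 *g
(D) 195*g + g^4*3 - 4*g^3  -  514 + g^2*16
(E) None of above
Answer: D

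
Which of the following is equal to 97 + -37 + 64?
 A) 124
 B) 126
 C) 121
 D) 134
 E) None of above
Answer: A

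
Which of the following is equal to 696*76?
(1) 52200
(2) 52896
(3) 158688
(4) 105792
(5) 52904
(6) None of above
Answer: 2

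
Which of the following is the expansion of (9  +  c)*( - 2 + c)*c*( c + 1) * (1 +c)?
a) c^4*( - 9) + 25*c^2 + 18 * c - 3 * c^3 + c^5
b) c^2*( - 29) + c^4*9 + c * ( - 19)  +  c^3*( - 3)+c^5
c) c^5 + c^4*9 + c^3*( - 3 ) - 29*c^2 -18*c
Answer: c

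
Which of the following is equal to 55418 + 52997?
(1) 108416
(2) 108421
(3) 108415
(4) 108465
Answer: 3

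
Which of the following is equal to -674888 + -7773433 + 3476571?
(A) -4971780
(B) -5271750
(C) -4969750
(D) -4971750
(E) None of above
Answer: D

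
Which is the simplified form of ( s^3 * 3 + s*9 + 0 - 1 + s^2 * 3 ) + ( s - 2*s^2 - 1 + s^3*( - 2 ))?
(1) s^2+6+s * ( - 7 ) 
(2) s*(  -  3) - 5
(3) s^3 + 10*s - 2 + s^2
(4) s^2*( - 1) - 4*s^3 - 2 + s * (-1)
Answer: 3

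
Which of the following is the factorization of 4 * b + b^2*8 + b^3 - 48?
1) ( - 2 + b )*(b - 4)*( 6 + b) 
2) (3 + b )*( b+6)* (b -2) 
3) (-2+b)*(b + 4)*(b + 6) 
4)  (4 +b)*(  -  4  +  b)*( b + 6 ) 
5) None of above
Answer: 3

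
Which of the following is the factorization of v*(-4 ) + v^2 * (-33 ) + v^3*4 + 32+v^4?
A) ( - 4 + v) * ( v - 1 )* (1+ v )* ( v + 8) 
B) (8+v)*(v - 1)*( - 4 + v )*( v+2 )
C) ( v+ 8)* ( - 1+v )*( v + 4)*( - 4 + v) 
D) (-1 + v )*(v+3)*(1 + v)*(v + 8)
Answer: A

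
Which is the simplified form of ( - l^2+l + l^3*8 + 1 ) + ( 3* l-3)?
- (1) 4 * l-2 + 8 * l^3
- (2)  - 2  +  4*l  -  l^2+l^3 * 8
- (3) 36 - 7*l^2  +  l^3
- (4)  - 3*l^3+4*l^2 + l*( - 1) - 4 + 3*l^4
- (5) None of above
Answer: 2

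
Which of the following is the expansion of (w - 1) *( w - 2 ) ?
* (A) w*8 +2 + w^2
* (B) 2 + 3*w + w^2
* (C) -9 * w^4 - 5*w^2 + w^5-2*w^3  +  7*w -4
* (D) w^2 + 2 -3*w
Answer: D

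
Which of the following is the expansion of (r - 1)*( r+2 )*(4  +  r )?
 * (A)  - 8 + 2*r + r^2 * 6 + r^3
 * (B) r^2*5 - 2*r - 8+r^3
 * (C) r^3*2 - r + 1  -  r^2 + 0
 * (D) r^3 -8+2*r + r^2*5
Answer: D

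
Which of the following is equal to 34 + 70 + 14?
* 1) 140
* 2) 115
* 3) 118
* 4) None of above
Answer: 3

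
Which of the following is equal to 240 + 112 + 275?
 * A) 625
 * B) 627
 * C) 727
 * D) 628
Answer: B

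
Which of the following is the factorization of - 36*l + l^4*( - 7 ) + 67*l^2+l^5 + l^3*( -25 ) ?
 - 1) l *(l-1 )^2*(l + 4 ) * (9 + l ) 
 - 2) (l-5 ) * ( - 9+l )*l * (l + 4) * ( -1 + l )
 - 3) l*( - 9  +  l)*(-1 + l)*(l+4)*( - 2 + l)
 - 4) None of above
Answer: 4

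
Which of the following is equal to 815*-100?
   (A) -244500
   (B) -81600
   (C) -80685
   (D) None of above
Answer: D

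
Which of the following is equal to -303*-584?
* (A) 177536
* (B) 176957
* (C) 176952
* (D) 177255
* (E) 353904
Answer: C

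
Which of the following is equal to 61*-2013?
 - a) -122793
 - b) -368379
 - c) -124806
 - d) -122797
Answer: a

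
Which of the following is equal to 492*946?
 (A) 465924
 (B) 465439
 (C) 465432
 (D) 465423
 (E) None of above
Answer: C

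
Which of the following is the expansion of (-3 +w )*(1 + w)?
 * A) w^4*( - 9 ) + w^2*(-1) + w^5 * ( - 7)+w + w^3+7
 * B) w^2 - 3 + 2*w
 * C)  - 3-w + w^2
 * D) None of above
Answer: D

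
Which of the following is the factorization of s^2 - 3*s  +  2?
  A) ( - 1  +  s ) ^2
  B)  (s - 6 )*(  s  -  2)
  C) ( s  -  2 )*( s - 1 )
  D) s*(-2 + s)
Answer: C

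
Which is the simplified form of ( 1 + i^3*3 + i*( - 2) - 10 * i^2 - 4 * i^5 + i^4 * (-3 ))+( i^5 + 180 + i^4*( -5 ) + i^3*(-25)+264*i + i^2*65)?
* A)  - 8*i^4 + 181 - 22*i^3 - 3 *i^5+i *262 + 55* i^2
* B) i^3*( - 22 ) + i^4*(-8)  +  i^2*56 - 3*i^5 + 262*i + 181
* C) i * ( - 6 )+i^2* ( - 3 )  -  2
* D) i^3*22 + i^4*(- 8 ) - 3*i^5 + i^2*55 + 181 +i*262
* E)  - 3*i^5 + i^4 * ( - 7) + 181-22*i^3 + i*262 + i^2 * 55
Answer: A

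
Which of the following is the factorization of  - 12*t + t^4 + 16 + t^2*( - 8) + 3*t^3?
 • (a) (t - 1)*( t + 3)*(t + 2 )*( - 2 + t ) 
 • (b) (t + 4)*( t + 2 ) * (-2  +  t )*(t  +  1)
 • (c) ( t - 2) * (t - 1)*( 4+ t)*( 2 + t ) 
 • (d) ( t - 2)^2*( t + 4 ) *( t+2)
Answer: c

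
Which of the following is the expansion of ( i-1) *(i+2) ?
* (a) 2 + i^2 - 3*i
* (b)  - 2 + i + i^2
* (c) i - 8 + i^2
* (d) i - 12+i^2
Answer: b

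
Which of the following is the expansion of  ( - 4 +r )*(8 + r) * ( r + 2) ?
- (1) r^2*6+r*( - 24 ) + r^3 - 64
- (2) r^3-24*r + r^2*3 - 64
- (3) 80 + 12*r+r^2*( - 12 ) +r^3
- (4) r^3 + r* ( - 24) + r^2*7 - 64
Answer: 1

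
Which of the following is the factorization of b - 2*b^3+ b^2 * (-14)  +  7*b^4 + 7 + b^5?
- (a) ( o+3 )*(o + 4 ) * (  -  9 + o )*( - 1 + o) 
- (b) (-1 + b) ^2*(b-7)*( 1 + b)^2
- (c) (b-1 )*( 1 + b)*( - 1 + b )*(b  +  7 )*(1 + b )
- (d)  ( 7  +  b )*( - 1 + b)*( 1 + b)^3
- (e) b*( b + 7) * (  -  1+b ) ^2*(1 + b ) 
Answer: c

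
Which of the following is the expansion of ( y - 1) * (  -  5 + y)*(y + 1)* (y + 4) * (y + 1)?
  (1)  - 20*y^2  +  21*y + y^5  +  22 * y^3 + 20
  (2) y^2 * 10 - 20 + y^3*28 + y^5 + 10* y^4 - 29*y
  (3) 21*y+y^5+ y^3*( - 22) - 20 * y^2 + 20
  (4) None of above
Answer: 3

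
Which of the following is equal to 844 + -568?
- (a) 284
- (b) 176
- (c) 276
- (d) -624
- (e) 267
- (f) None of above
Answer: c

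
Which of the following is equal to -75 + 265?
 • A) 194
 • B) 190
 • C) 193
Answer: B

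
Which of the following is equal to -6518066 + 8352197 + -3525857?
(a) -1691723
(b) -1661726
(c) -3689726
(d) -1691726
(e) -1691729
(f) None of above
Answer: d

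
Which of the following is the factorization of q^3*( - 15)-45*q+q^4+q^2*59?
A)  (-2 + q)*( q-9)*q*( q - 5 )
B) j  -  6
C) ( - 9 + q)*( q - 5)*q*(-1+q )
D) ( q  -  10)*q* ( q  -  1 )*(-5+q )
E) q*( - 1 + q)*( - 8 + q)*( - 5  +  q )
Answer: C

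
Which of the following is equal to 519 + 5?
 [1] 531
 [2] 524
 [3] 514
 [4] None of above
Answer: 2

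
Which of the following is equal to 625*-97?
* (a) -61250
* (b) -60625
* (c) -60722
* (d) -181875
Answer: b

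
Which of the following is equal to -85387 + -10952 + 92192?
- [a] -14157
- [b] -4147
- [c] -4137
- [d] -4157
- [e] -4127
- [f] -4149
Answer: b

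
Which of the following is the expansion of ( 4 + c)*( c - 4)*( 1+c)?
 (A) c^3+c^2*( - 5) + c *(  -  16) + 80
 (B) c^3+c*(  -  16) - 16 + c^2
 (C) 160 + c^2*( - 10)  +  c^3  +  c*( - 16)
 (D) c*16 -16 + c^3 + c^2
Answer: B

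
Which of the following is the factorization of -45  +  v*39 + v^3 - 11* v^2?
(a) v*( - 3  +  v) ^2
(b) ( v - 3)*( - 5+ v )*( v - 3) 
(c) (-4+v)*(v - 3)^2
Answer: b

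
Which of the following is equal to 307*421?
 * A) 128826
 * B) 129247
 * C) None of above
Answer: B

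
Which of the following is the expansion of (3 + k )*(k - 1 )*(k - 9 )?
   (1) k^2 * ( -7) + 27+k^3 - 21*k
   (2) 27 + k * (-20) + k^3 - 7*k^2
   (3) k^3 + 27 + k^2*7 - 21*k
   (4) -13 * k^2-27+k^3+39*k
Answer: 1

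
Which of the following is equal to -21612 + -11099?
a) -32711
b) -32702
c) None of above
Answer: a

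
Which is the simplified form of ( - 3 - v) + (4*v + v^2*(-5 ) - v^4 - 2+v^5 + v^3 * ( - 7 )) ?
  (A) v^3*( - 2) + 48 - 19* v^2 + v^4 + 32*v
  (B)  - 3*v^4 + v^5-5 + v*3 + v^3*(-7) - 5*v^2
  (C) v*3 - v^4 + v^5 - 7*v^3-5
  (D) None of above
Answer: D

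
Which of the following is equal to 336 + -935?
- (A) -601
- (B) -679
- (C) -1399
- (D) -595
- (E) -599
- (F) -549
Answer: E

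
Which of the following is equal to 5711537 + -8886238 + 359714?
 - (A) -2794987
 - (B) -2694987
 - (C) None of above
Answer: C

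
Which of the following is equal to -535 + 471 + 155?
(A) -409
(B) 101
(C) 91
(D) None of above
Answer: C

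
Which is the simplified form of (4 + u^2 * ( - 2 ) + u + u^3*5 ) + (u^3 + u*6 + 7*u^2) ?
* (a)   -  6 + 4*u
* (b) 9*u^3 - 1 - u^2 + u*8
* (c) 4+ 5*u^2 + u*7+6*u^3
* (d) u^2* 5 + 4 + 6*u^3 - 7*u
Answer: c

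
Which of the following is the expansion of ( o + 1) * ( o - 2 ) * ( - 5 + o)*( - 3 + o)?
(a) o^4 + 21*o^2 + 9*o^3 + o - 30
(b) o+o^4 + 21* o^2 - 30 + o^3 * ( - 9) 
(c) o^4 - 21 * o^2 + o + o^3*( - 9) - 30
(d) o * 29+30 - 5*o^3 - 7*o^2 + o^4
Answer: b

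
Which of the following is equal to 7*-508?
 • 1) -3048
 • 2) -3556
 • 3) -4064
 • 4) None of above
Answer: 2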